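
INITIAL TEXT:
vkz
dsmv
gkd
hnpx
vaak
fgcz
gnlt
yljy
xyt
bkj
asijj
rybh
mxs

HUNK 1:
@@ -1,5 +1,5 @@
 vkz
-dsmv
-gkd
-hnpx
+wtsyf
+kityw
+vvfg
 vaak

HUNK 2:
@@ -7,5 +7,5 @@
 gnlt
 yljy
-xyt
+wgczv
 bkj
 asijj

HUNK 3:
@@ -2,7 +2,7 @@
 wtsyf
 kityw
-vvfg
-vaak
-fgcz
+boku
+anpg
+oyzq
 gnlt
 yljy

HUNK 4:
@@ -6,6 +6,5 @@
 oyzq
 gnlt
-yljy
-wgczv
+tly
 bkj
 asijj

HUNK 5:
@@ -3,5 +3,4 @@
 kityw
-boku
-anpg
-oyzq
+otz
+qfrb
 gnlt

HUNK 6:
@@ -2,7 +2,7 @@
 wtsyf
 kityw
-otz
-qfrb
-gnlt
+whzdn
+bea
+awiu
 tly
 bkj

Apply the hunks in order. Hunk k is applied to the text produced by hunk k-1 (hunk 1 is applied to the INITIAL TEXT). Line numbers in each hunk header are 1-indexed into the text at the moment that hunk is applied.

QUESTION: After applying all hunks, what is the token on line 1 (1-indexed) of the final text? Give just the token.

Hunk 1: at line 1 remove [dsmv,gkd,hnpx] add [wtsyf,kityw,vvfg] -> 13 lines: vkz wtsyf kityw vvfg vaak fgcz gnlt yljy xyt bkj asijj rybh mxs
Hunk 2: at line 7 remove [xyt] add [wgczv] -> 13 lines: vkz wtsyf kityw vvfg vaak fgcz gnlt yljy wgczv bkj asijj rybh mxs
Hunk 3: at line 2 remove [vvfg,vaak,fgcz] add [boku,anpg,oyzq] -> 13 lines: vkz wtsyf kityw boku anpg oyzq gnlt yljy wgczv bkj asijj rybh mxs
Hunk 4: at line 6 remove [yljy,wgczv] add [tly] -> 12 lines: vkz wtsyf kityw boku anpg oyzq gnlt tly bkj asijj rybh mxs
Hunk 5: at line 3 remove [boku,anpg,oyzq] add [otz,qfrb] -> 11 lines: vkz wtsyf kityw otz qfrb gnlt tly bkj asijj rybh mxs
Hunk 6: at line 2 remove [otz,qfrb,gnlt] add [whzdn,bea,awiu] -> 11 lines: vkz wtsyf kityw whzdn bea awiu tly bkj asijj rybh mxs
Final line 1: vkz

Answer: vkz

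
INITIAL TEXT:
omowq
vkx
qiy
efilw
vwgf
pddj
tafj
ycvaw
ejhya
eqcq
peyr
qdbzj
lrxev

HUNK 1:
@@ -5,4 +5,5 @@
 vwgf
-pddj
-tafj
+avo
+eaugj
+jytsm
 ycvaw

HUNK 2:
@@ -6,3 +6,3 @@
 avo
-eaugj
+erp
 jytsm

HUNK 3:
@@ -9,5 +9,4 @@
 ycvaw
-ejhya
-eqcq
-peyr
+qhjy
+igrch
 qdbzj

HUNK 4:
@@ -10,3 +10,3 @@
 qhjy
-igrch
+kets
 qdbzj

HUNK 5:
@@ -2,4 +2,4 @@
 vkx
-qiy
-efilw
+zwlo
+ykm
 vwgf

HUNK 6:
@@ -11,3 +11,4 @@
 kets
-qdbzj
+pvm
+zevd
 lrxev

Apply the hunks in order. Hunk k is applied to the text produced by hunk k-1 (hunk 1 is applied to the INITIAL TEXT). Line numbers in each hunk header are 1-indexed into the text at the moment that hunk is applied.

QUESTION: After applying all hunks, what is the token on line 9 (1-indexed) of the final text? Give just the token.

Answer: ycvaw

Derivation:
Hunk 1: at line 5 remove [pddj,tafj] add [avo,eaugj,jytsm] -> 14 lines: omowq vkx qiy efilw vwgf avo eaugj jytsm ycvaw ejhya eqcq peyr qdbzj lrxev
Hunk 2: at line 6 remove [eaugj] add [erp] -> 14 lines: omowq vkx qiy efilw vwgf avo erp jytsm ycvaw ejhya eqcq peyr qdbzj lrxev
Hunk 3: at line 9 remove [ejhya,eqcq,peyr] add [qhjy,igrch] -> 13 lines: omowq vkx qiy efilw vwgf avo erp jytsm ycvaw qhjy igrch qdbzj lrxev
Hunk 4: at line 10 remove [igrch] add [kets] -> 13 lines: omowq vkx qiy efilw vwgf avo erp jytsm ycvaw qhjy kets qdbzj lrxev
Hunk 5: at line 2 remove [qiy,efilw] add [zwlo,ykm] -> 13 lines: omowq vkx zwlo ykm vwgf avo erp jytsm ycvaw qhjy kets qdbzj lrxev
Hunk 6: at line 11 remove [qdbzj] add [pvm,zevd] -> 14 lines: omowq vkx zwlo ykm vwgf avo erp jytsm ycvaw qhjy kets pvm zevd lrxev
Final line 9: ycvaw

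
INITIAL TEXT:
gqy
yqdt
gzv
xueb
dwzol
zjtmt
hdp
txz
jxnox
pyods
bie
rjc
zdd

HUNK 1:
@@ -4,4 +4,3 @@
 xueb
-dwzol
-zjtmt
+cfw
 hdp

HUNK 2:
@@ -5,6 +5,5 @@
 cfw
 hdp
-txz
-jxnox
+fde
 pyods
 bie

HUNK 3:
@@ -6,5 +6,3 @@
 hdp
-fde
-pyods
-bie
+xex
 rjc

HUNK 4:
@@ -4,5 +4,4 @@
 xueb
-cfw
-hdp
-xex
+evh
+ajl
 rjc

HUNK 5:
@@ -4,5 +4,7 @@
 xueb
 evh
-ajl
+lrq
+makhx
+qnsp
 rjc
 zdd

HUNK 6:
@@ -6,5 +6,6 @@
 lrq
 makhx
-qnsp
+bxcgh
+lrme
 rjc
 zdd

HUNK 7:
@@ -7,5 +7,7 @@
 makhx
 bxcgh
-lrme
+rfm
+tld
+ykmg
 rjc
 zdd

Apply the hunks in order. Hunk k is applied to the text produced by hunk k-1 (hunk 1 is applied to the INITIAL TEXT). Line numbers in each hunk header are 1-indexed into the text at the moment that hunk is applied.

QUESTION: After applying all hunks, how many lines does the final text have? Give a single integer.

Hunk 1: at line 4 remove [dwzol,zjtmt] add [cfw] -> 12 lines: gqy yqdt gzv xueb cfw hdp txz jxnox pyods bie rjc zdd
Hunk 2: at line 5 remove [txz,jxnox] add [fde] -> 11 lines: gqy yqdt gzv xueb cfw hdp fde pyods bie rjc zdd
Hunk 3: at line 6 remove [fde,pyods,bie] add [xex] -> 9 lines: gqy yqdt gzv xueb cfw hdp xex rjc zdd
Hunk 4: at line 4 remove [cfw,hdp,xex] add [evh,ajl] -> 8 lines: gqy yqdt gzv xueb evh ajl rjc zdd
Hunk 5: at line 4 remove [ajl] add [lrq,makhx,qnsp] -> 10 lines: gqy yqdt gzv xueb evh lrq makhx qnsp rjc zdd
Hunk 6: at line 6 remove [qnsp] add [bxcgh,lrme] -> 11 lines: gqy yqdt gzv xueb evh lrq makhx bxcgh lrme rjc zdd
Hunk 7: at line 7 remove [lrme] add [rfm,tld,ykmg] -> 13 lines: gqy yqdt gzv xueb evh lrq makhx bxcgh rfm tld ykmg rjc zdd
Final line count: 13

Answer: 13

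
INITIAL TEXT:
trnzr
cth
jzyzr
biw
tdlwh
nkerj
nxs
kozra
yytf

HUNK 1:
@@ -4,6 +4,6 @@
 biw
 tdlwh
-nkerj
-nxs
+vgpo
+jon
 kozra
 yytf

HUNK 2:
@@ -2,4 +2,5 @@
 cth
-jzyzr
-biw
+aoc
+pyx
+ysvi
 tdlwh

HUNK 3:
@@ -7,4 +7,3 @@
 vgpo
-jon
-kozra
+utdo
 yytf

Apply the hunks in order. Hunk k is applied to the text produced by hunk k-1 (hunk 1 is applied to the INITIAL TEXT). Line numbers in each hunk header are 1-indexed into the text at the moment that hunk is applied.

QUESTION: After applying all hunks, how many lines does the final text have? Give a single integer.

Hunk 1: at line 4 remove [nkerj,nxs] add [vgpo,jon] -> 9 lines: trnzr cth jzyzr biw tdlwh vgpo jon kozra yytf
Hunk 2: at line 2 remove [jzyzr,biw] add [aoc,pyx,ysvi] -> 10 lines: trnzr cth aoc pyx ysvi tdlwh vgpo jon kozra yytf
Hunk 3: at line 7 remove [jon,kozra] add [utdo] -> 9 lines: trnzr cth aoc pyx ysvi tdlwh vgpo utdo yytf
Final line count: 9

Answer: 9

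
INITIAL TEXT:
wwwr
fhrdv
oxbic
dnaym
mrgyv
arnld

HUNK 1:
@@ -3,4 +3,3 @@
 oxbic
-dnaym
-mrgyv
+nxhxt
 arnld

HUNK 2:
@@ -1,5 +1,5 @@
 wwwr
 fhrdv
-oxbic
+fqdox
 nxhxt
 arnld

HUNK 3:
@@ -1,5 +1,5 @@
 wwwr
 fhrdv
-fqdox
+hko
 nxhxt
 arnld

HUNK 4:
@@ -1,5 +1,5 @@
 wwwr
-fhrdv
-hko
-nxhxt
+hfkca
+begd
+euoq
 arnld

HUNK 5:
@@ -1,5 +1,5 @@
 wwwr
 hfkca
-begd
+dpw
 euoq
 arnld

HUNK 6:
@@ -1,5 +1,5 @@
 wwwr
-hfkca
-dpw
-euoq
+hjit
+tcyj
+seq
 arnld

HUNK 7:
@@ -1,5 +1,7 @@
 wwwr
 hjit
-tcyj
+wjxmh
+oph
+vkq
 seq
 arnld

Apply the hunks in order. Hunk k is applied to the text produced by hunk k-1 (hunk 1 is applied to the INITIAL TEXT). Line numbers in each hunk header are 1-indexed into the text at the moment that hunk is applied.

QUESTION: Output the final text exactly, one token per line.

Hunk 1: at line 3 remove [dnaym,mrgyv] add [nxhxt] -> 5 lines: wwwr fhrdv oxbic nxhxt arnld
Hunk 2: at line 1 remove [oxbic] add [fqdox] -> 5 lines: wwwr fhrdv fqdox nxhxt arnld
Hunk 3: at line 1 remove [fqdox] add [hko] -> 5 lines: wwwr fhrdv hko nxhxt arnld
Hunk 4: at line 1 remove [fhrdv,hko,nxhxt] add [hfkca,begd,euoq] -> 5 lines: wwwr hfkca begd euoq arnld
Hunk 5: at line 1 remove [begd] add [dpw] -> 5 lines: wwwr hfkca dpw euoq arnld
Hunk 6: at line 1 remove [hfkca,dpw,euoq] add [hjit,tcyj,seq] -> 5 lines: wwwr hjit tcyj seq arnld
Hunk 7: at line 1 remove [tcyj] add [wjxmh,oph,vkq] -> 7 lines: wwwr hjit wjxmh oph vkq seq arnld

Answer: wwwr
hjit
wjxmh
oph
vkq
seq
arnld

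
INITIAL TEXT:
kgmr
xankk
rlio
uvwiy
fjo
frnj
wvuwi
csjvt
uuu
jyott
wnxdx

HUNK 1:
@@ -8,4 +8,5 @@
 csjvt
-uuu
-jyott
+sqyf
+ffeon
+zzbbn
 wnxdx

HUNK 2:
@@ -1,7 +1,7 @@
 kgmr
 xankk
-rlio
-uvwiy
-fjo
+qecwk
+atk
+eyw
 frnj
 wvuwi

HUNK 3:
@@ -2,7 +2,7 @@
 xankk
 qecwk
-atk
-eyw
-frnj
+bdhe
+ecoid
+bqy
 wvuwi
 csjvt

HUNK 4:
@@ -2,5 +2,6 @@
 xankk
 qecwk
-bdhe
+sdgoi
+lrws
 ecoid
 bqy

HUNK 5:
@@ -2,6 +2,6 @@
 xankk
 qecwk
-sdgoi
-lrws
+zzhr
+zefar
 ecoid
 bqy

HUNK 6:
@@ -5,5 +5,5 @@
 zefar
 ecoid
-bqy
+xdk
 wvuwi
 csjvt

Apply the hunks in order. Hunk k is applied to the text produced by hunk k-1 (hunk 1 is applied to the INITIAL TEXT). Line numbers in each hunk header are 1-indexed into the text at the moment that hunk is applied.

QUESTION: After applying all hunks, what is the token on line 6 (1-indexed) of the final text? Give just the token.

Answer: ecoid

Derivation:
Hunk 1: at line 8 remove [uuu,jyott] add [sqyf,ffeon,zzbbn] -> 12 lines: kgmr xankk rlio uvwiy fjo frnj wvuwi csjvt sqyf ffeon zzbbn wnxdx
Hunk 2: at line 1 remove [rlio,uvwiy,fjo] add [qecwk,atk,eyw] -> 12 lines: kgmr xankk qecwk atk eyw frnj wvuwi csjvt sqyf ffeon zzbbn wnxdx
Hunk 3: at line 2 remove [atk,eyw,frnj] add [bdhe,ecoid,bqy] -> 12 lines: kgmr xankk qecwk bdhe ecoid bqy wvuwi csjvt sqyf ffeon zzbbn wnxdx
Hunk 4: at line 2 remove [bdhe] add [sdgoi,lrws] -> 13 lines: kgmr xankk qecwk sdgoi lrws ecoid bqy wvuwi csjvt sqyf ffeon zzbbn wnxdx
Hunk 5: at line 2 remove [sdgoi,lrws] add [zzhr,zefar] -> 13 lines: kgmr xankk qecwk zzhr zefar ecoid bqy wvuwi csjvt sqyf ffeon zzbbn wnxdx
Hunk 6: at line 5 remove [bqy] add [xdk] -> 13 lines: kgmr xankk qecwk zzhr zefar ecoid xdk wvuwi csjvt sqyf ffeon zzbbn wnxdx
Final line 6: ecoid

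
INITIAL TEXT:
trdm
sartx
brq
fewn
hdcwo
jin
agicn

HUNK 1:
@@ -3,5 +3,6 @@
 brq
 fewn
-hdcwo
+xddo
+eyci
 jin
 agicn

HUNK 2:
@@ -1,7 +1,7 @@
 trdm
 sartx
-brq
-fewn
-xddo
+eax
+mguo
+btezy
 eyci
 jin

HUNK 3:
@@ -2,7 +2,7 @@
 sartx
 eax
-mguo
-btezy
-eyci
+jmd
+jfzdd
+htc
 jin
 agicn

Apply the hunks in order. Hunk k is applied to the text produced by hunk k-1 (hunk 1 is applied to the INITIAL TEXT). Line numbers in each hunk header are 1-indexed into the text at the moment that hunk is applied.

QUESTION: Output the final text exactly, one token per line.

Hunk 1: at line 3 remove [hdcwo] add [xddo,eyci] -> 8 lines: trdm sartx brq fewn xddo eyci jin agicn
Hunk 2: at line 1 remove [brq,fewn,xddo] add [eax,mguo,btezy] -> 8 lines: trdm sartx eax mguo btezy eyci jin agicn
Hunk 3: at line 2 remove [mguo,btezy,eyci] add [jmd,jfzdd,htc] -> 8 lines: trdm sartx eax jmd jfzdd htc jin agicn

Answer: trdm
sartx
eax
jmd
jfzdd
htc
jin
agicn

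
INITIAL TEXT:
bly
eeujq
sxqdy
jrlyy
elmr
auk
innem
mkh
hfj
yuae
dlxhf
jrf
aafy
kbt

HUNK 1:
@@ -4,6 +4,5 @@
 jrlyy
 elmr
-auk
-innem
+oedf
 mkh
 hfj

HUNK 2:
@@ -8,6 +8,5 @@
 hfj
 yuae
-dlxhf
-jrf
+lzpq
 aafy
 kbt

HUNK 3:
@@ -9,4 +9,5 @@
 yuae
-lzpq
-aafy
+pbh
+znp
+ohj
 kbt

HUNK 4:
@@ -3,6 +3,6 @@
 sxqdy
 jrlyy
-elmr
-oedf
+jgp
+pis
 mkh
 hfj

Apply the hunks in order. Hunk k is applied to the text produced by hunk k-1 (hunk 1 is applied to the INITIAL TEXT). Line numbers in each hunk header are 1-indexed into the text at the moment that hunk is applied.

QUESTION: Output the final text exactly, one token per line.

Answer: bly
eeujq
sxqdy
jrlyy
jgp
pis
mkh
hfj
yuae
pbh
znp
ohj
kbt

Derivation:
Hunk 1: at line 4 remove [auk,innem] add [oedf] -> 13 lines: bly eeujq sxqdy jrlyy elmr oedf mkh hfj yuae dlxhf jrf aafy kbt
Hunk 2: at line 8 remove [dlxhf,jrf] add [lzpq] -> 12 lines: bly eeujq sxqdy jrlyy elmr oedf mkh hfj yuae lzpq aafy kbt
Hunk 3: at line 9 remove [lzpq,aafy] add [pbh,znp,ohj] -> 13 lines: bly eeujq sxqdy jrlyy elmr oedf mkh hfj yuae pbh znp ohj kbt
Hunk 4: at line 3 remove [elmr,oedf] add [jgp,pis] -> 13 lines: bly eeujq sxqdy jrlyy jgp pis mkh hfj yuae pbh znp ohj kbt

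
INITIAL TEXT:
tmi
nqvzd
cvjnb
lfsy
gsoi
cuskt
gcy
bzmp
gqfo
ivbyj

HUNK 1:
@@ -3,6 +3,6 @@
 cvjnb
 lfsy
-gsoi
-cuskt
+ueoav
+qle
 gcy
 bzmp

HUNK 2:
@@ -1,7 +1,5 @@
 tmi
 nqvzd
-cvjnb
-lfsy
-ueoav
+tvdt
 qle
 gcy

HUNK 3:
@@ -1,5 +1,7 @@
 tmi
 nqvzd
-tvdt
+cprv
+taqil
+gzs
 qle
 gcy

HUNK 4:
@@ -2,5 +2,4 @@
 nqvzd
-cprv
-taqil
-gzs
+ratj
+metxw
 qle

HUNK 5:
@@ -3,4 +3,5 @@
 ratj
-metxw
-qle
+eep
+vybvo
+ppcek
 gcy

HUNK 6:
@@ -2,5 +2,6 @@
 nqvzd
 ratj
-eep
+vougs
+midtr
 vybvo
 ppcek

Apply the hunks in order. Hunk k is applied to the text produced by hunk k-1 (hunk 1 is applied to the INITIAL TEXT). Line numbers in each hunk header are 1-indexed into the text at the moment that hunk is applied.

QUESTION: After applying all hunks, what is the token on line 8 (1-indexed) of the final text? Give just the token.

Hunk 1: at line 3 remove [gsoi,cuskt] add [ueoav,qle] -> 10 lines: tmi nqvzd cvjnb lfsy ueoav qle gcy bzmp gqfo ivbyj
Hunk 2: at line 1 remove [cvjnb,lfsy,ueoav] add [tvdt] -> 8 lines: tmi nqvzd tvdt qle gcy bzmp gqfo ivbyj
Hunk 3: at line 1 remove [tvdt] add [cprv,taqil,gzs] -> 10 lines: tmi nqvzd cprv taqil gzs qle gcy bzmp gqfo ivbyj
Hunk 4: at line 2 remove [cprv,taqil,gzs] add [ratj,metxw] -> 9 lines: tmi nqvzd ratj metxw qle gcy bzmp gqfo ivbyj
Hunk 5: at line 3 remove [metxw,qle] add [eep,vybvo,ppcek] -> 10 lines: tmi nqvzd ratj eep vybvo ppcek gcy bzmp gqfo ivbyj
Hunk 6: at line 2 remove [eep] add [vougs,midtr] -> 11 lines: tmi nqvzd ratj vougs midtr vybvo ppcek gcy bzmp gqfo ivbyj
Final line 8: gcy

Answer: gcy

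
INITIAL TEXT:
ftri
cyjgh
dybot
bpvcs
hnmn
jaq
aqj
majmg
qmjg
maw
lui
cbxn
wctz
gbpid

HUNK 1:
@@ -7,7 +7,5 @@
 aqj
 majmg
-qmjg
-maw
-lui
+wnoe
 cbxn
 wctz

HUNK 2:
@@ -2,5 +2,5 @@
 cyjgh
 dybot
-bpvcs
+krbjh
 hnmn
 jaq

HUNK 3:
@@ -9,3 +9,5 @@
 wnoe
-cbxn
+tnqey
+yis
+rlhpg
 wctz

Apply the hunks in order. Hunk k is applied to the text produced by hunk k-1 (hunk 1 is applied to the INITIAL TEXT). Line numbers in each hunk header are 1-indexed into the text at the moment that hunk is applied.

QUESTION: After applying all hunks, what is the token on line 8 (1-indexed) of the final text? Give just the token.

Hunk 1: at line 7 remove [qmjg,maw,lui] add [wnoe] -> 12 lines: ftri cyjgh dybot bpvcs hnmn jaq aqj majmg wnoe cbxn wctz gbpid
Hunk 2: at line 2 remove [bpvcs] add [krbjh] -> 12 lines: ftri cyjgh dybot krbjh hnmn jaq aqj majmg wnoe cbxn wctz gbpid
Hunk 3: at line 9 remove [cbxn] add [tnqey,yis,rlhpg] -> 14 lines: ftri cyjgh dybot krbjh hnmn jaq aqj majmg wnoe tnqey yis rlhpg wctz gbpid
Final line 8: majmg

Answer: majmg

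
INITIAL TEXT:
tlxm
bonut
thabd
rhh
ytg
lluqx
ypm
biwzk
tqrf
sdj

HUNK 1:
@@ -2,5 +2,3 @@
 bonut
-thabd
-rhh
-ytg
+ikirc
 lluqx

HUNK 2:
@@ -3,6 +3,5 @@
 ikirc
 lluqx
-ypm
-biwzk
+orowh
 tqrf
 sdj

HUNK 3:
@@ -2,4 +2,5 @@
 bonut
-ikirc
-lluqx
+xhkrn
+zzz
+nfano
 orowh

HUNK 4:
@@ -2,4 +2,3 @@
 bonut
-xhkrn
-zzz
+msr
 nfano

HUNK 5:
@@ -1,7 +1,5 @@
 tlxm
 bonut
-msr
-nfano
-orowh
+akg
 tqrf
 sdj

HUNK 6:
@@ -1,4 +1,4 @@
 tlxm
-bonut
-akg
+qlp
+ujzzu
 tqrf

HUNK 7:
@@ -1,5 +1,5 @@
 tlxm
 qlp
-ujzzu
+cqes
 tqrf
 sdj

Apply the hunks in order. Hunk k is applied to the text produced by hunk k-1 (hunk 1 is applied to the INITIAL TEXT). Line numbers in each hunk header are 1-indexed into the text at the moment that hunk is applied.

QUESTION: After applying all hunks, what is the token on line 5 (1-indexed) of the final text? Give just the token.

Answer: sdj

Derivation:
Hunk 1: at line 2 remove [thabd,rhh,ytg] add [ikirc] -> 8 lines: tlxm bonut ikirc lluqx ypm biwzk tqrf sdj
Hunk 2: at line 3 remove [ypm,biwzk] add [orowh] -> 7 lines: tlxm bonut ikirc lluqx orowh tqrf sdj
Hunk 3: at line 2 remove [ikirc,lluqx] add [xhkrn,zzz,nfano] -> 8 lines: tlxm bonut xhkrn zzz nfano orowh tqrf sdj
Hunk 4: at line 2 remove [xhkrn,zzz] add [msr] -> 7 lines: tlxm bonut msr nfano orowh tqrf sdj
Hunk 5: at line 1 remove [msr,nfano,orowh] add [akg] -> 5 lines: tlxm bonut akg tqrf sdj
Hunk 6: at line 1 remove [bonut,akg] add [qlp,ujzzu] -> 5 lines: tlxm qlp ujzzu tqrf sdj
Hunk 7: at line 1 remove [ujzzu] add [cqes] -> 5 lines: tlxm qlp cqes tqrf sdj
Final line 5: sdj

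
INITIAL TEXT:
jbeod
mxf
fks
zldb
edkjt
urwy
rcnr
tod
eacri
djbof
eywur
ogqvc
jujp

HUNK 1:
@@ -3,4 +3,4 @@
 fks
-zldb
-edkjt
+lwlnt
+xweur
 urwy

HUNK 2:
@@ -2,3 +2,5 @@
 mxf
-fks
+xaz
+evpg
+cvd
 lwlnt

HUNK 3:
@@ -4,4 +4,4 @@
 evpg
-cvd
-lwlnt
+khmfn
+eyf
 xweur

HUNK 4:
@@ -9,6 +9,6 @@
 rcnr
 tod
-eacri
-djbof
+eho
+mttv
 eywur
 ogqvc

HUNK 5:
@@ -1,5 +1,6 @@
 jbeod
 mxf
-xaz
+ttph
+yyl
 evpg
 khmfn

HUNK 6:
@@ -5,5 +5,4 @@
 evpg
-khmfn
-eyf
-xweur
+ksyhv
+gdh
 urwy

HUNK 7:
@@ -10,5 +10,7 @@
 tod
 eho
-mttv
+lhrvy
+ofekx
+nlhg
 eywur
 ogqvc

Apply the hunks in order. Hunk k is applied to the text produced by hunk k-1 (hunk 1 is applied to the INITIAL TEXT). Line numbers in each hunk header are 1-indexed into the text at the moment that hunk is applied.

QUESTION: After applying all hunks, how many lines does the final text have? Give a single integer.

Answer: 17

Derivation:
Hunk 1: at line 3 remove [zldb,edkjt] add [lwlnt,xweur] -> 13 lines: jbeod mxf fks lwlnt xweur urwy rcnr tod eacri djbof eywur ogqvc jujp
Hunk 2: at line 2 remove [fks] add [xaz,evpg,cvd] -> 15 lines: jbeod mxf xaz evpg cvd lwlnt xweur urwy rcnr tod eacri djbof eywur ogqvc jujp
Hunk 3: at line 4 remove [cvd,lwlnt] add [khmfn,eyf] -> 15 lines: jbeod mxf xaz evpg khmfn eyf xweur urwy rcnr tod eacri djbof eywur ogqvc jujp
Hunk 4: at line 9 remove [eacri,djbof] add [eho,mttv] -> 15 lines: jbeod mxf xaz evpg khmfn eyf xweur urwy rcnr tod eho mttv eywur ogqvc jujp
Hunk 5: at line 1 remove [xaz] add [ttph,yyl] -> 16 lines: jbeod mxf ttph yyl evpg khmfn eyf xweur urwy rcnr tod eho mttv eywur ogqvc jujp
Hunk 6: at line 5 remove [khmfn,eyf,xweur] add [ksyhv,gdh] -> 15 lines: jbeod mxf ttph yyl evpg ksyhv gdh urwy rcnr tod eho mttv eywur ogqvc jujp
Hunk 7: at line 10 remove [mttv] add [lhrvy,ofekx,nlhg] -> 17 lines: jbeod mxf ttph yyl evpg ksyhv gdh urwy rcnr tod eho lhrvy ofekx nlhg eywur ogqvc jujp
Final line count: 17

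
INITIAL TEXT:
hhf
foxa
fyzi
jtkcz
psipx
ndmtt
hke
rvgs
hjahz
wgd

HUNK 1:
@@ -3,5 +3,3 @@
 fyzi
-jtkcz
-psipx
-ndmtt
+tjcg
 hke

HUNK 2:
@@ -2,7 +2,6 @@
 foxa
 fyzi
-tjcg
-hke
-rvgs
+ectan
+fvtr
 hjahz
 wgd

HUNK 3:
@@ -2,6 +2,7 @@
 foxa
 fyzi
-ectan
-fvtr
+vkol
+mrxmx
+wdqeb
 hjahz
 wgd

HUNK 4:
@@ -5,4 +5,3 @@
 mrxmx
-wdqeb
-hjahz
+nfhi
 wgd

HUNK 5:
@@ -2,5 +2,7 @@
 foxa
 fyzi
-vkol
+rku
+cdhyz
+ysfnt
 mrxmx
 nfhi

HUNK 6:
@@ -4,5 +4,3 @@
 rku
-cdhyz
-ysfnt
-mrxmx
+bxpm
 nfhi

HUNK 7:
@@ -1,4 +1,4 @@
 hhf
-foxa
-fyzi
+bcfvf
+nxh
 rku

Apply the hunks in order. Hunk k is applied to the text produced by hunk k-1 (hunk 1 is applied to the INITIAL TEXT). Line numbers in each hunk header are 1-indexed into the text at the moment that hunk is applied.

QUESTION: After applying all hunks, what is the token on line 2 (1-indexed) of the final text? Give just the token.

Hunk 1: at line 3 remove [jtkcz,psipx,ndmtt] add [tjcg] -> 8 lines: hhf foxa fyzi tjcg hke rvgs hjahz wgd
Hunk 2: at line 2 remove [tjcg,hke,rvgs] add [ectan,fvtr] -> 7 lines: hhf foxa fyzi ectan fvtr hjahz wgd
Hunk 3: at line 2 remove [ectan,fvtr] add [vkol,mrxmx,wdqeb] -> 8 lines: hhf foxa fyzi vkol mrxmx wdqeb hjahz wgd
Hunk 4: at line 5 remove [wdqeb,hjahz] add [nfhi] -> 7 lines: hhf foxa fyzi vkol mrxmx nfhi wgd
Hunk 5: at line 2 remove [vkol] add [rku,cdhyz,ysfnt] -> 9 lines: hhf foxa fyzi rku cdhyz ysfnt mrxmx nfhi wgd
Hunk 6: at line 4 remove [cdhyz,ysfnt,mrxmx] add [bxpm] -> 7 lines: hhf foxa fyzi rku bxpm nfhi wgd
Hunk 7: at line 1 remove [foxa,fyzi] add [bcfvf,nxh] -> 7 lines: hhf bcfvf nxh rku bxpm nfhi wgd
Final line 2: bcfvf

Answer: bcfvf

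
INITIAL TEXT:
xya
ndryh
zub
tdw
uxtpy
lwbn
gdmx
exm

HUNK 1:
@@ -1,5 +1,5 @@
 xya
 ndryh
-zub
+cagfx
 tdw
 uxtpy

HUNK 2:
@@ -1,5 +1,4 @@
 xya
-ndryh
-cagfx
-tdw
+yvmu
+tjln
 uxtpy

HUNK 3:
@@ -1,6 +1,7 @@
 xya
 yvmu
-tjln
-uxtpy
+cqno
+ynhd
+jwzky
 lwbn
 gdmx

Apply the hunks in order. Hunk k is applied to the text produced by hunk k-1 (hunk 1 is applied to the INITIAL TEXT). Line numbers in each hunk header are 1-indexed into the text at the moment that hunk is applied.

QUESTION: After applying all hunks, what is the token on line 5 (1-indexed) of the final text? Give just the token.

Hunk 1: at line 1 remove [zub] add [cagfx] -> 8 lines: xya ndryh cagfx tdw uxtpy lwbn gdmx exm
Hunk 2: at line 1 remove [ndryh,cagfx,tdw] add [yvmu,tjln] -> 7 lines: xya yvmu tjln uxtpy lwbn gdmx exm
Hunk 3: at line 1 remove [tjln,uxtpy] add [cqno,ynhd,jwzky] -> 8 lines: xya yvmu cqno ynhd jwzky lwbn gdmx exm
Final line 5: jwzky

Answer: jwzky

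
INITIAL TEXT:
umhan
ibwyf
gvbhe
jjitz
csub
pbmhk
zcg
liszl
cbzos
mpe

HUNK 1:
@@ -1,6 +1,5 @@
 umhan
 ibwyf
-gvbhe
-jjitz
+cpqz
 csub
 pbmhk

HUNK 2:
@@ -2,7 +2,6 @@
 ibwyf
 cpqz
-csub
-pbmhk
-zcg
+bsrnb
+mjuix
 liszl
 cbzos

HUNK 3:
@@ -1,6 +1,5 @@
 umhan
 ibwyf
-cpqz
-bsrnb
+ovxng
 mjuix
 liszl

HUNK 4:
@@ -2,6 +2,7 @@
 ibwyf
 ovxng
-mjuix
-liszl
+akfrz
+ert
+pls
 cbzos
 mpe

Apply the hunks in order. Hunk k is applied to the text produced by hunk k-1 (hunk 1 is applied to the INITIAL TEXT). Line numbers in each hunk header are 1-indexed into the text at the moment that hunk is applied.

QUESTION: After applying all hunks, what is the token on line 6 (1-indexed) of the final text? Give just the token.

Answer: pls

Derivation:
Hunk 1: at line 1 remove [gvbhe,jjitz] add [cpqz] -> 9 lines: umhan ibwyf cpqz csub pbmhk zcg liszl cbzos mpe
Hunk 2: at line 2 remove [csub,pbmhk,zcg] add [bsrnb,mjuix] -> 8 lines: umhan ibwyf cpqz bsrnb mjuix liszl cbzos mpe
Hunk 3: at line 1 remove [cpqz,bsrnb] add [ovxng] -> 7 lines: umhan ibwyf ovxng mjuix liszl cbzos mpe
Hunk 4: at line 2 remove [mjuix,liszl] add [akfrz,ert,pls] -> 8 lines: umhan ibwyf ovxng akfrz ert pls cbzos mpe
Final line 6: pls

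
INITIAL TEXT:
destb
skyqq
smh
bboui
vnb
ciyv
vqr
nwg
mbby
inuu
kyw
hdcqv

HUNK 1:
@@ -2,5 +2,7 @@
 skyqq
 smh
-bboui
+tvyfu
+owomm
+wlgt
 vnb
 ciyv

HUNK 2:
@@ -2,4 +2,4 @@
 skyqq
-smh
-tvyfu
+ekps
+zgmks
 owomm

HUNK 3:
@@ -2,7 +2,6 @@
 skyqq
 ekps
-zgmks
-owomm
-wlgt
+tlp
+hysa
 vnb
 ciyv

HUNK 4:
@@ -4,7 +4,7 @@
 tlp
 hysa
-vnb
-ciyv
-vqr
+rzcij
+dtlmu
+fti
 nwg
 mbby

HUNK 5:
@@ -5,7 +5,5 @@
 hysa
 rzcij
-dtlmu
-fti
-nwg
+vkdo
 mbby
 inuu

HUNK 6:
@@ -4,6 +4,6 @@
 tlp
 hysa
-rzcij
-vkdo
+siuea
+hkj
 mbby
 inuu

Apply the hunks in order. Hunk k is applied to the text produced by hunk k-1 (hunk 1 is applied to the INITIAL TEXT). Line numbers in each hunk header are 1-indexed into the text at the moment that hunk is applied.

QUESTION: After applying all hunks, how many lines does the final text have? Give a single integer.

Hunk 1: at line 2 remove [bboui] add [tvyfu,owomm,wlgt] -> 14 lines: destb skyqq smh tvyfu owomm wlgt vnb ciyv vqr nwg mbby inuu kyw hdcqv
Hunk 2: at line 2 remove [smh,tvyfu] add [ekps,zgmks] -> 14 lines: destb skyqq ekps zgmks owomm wlgt vnb ciyv vqr nwg mbby inuu kyw hdcqv
Hunk 3: at line 2 remove [zgmks,owomm,wlgt] add [tlp,hysa] -> 13 lines: destb skyqq ekps tlp hysa vnb ciyv vqr nwg mbby inuu kyw hdcqv
Hunk 4: at line 4 remove [vnb,ciyv,vqr] add [rzcij,dtlmu,fti] -> 13 lines: destb skyqq ekps tlp hysa rzcij dtlmu fti nwg mbby inuu kyw hdcqv
Hunk 5: at line 5 remove [dtlmu,fti,nwg] add [vkdo] -> 11 lines: destb skyqq ekps tlp hysa rzcij vkdo mbby inuu kyw hdcqv
Hunk 6: at line 4 remove [rzcij,vkdo] add [siuea,hkj] -> 11 lines: destb skyqq ekps tlp hysa siuea hkj mbby inuu kyw hdcqv
Final line count: 11

Answer: 11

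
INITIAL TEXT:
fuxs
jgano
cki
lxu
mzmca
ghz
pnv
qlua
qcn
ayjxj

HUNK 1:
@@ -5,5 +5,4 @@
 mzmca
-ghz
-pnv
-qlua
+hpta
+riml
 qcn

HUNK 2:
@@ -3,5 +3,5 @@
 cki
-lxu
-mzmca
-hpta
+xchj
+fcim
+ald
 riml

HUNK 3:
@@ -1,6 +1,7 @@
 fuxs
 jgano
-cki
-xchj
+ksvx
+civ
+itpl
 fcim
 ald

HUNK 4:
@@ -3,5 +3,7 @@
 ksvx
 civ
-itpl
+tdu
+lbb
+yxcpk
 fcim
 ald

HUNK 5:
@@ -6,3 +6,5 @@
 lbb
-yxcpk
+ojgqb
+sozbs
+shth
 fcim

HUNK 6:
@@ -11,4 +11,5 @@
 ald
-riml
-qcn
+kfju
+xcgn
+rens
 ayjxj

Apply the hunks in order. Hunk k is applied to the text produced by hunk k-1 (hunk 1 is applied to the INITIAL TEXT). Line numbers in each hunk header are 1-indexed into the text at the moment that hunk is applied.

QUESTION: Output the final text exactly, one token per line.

Answer: fuxs
jgano
ksvx
civ
tdu
lbb
ojgqb
sozbs
shth
fcim
ald
kfju
xcgn
rens
ayjxj

Derivation:
Hunk 1: at line 5 remove [ghz,pnv,qlua] add [hpta,riml] -> 9 lines: fuxs jgano cki lxu mzmca hpta riml qcn ayjxj
Hunk 2: at line 3 remove [lxu,mzmca,hpta] add [xchj,fcim,ald] -> 9 lines: fuxs jgano cki xchj fcim ald riml qcn ayjxj
Hunk 3: at line 1 remove [cki,xchj] add [ksvx,civ,itpl] -> 10 lines: fuxs jgano ksvx civ itpl fcim ald riml qcn ayjxj
Hunk 4: at line 3 remove [itpl] add [tdu,lbb,yxcpk] -> 12 lines: fuxs jgano ksvx civ tdu lbb yxcpk fcim ald riml qcn ayjxj
Hunk 5: at line 6 remove [yxcpk] add [ojgqb,sozbs,shth] -> 14 lines: fuxs jgano ksvx civ tdu lbb ojgqb sozbs shth fcim ald riml qcn ayjxj
Hunk 6: at line 11 remove [riml,qcn] add [kfju,xcgn,rens] -> 15 lines: fuxs jgano ksvx civ tdu lbb ojgqb sozbs shth fcim ald kfju xcgn rens ayjxj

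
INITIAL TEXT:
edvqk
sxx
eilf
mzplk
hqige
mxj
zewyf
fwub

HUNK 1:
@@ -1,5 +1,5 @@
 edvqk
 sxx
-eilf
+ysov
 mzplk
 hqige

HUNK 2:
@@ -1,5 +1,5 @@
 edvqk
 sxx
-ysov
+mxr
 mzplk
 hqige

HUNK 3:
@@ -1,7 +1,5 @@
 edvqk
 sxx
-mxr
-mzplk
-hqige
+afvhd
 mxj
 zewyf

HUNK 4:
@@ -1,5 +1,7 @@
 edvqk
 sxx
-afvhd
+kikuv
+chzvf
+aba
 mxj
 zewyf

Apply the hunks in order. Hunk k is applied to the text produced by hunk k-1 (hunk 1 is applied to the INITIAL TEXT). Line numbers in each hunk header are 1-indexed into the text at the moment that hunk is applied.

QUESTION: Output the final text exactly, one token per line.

Hunk 1: at line 1 remove [eilf] add [ysov] -> 8 lines: edvqk sxx ysov mzplk hqige mxj zewyf fwub
Hunk 2: at line 1 remove [ysov] add [mxr] -> 8 lines: edvqk sxx mxr mzplk hqige mxj zewyf fwub
Hunk 3: at line 1 remove [mxr,mzplk,hqige] add [afvhd] -> 6 lines: edvqk sxx afvhd mxj zewyf fwub
Hunk 4: at line 1 remove [afvhd] add [kikuv,chzvf,aba] -> 8 lines: edvqk sxx kikuv chzvf aba mxj zewyf fwub

Answer: edvqk
sxx
kikuv
chzvf
aba
mxj
zewyf
fwub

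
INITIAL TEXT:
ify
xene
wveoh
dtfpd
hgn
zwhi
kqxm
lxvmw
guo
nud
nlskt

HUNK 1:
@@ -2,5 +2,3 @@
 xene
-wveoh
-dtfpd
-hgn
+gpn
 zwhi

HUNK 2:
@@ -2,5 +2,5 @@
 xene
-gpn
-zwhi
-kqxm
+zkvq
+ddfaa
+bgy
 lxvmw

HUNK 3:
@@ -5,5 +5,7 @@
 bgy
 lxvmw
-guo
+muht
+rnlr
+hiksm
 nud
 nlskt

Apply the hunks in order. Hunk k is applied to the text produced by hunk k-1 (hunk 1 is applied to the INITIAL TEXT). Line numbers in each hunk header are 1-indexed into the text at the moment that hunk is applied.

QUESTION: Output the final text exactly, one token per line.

Hunk 1: at line 2 remove [wveoh,dtfpd,hgn] add [gpn] -> 9 lines: ify xene gpn zwhi kqxm lxvmw guo nud nlskt
Hunk 2: at line 2 remove [gpn,zwhi,kqxm] add [zkvq,ddfaa,bgy] -> 9 lines: ify xene zkvq ddfaa bgy lxvmw guo nud nlskt
Hunk 3: at line 5 remove [guo] add [muht,rnlr,hiksm] -> 11 lines: ify xene zkvq ddfaa bgy lxvmw muht rnlr hiksm nud nlskt

Answer: ify
xene
zkvq
ddfaa
bgy
lxvmw
muht
rnlr
hiksm
nud
nlskt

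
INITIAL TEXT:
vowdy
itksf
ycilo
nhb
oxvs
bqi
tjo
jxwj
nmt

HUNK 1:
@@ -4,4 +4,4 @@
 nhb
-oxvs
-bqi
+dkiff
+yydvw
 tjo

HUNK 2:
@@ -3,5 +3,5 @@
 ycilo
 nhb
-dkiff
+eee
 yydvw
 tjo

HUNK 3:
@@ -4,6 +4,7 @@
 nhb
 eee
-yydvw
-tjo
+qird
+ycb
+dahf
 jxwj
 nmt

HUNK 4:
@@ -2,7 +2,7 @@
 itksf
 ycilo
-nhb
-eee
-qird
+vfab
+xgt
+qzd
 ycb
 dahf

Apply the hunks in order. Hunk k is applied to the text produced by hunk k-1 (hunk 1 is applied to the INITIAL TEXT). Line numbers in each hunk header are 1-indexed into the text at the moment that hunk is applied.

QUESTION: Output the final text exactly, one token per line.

Hunk 1: at line 4 remove [oxvs,bqi] add [dkiff,yydvw] -> 9 lines: vowdy itksf ycilo nhb dkiff yydvw tjo jxwj nmt
Hunk 2: at line 3 remove [dkiff] add [eee] -> 9 lines: vowdy itksf ycilo nhb eee yydvw tjo jxwj nmt
Hunk 3: at line 4 remove [yydvw,tjo] add [qird,ycb,dahf] -> 10 lines: vowdy itksf ycilo nhb eee qird ycb dahf jxwj nmt
Hunk 4: at line 2 remove [nhb,eee,qird] add [vfab,xgt,qzd] -> 10 lines: vowdy itksf ycilo vfab xgt qzd ycb dahf jxwj nmt

Answer: vowdy
itksf
ycilo
vfab
xgt
qzd
ycb
dahf
jxwj
nmt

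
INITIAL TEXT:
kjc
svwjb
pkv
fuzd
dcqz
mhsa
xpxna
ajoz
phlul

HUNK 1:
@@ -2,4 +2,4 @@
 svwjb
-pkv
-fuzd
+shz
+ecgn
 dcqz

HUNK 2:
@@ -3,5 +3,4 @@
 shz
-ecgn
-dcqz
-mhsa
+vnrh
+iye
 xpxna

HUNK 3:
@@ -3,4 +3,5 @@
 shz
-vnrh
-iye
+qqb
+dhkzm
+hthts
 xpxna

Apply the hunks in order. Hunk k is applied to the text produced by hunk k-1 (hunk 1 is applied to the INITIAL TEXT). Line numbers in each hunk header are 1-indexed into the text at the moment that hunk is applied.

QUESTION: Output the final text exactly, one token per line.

Answer: kjc
svwjb
shz
qqb
dhkzm
hthts
xpxna
ajoz
phlul

Derivation:
Hunk 1: at line 2 remove [pkv,fuzd] add [shz,ecgn] -> 9 lines: kjc svwjb shz ecgn dcqz mhsa xpxna ajoz phlul
Hunk 2: at line 3 remove [ecgn,dcqz,mhsa] add [vnrh,iye] -> 8 lines: kjc svwjb shz vnrh iye xpxna ajoz phlul
Hunk 3: at line 3 remove [vnrh,iye] add [qqb,dhkzm,hthts] -> 9 lines: kjc svwjb shz qqb dhkzm hthts xpxna ajoz phlul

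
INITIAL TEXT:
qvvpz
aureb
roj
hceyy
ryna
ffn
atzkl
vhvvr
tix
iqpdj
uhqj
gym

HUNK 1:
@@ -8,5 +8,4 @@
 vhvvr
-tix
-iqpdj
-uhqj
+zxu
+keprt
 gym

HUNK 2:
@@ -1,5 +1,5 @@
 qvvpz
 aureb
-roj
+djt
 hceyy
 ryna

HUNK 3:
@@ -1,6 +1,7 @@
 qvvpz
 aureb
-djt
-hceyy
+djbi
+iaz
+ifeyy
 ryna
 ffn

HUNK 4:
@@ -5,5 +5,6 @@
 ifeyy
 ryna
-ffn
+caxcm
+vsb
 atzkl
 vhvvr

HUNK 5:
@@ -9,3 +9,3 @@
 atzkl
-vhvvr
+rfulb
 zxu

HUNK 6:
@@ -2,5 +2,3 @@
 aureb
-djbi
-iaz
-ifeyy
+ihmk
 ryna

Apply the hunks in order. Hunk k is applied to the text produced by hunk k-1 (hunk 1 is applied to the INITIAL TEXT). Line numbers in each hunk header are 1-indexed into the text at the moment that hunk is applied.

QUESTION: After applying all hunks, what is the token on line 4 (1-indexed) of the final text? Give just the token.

Hunk 1: at line 8 remove [tix,iqpdj,uhqj] add [zxu,keprt] -> 11 lines: qvvpz aureb roj hceyy ryna ffn atzkl vhvvr zxu keprt gym
Hunk 2: at line 1 remove [roj] add [djt] -> 11 lines: qvvpz aureb djt hceyy ryna ffn atzkl vhvvr zxu keprt gym
Hunk 3: at line 1 remove [djt,hceyy] add [djbi,iaz,ifeyy] -> 12 lines: qvvpz aureb djbi iaz ifeyy ryna ffn atzkl vhvvr zxu keprt gym
Hunk 4: at line 5 remove [ffn] add [caxcm,vsb] -> 13 lines: qvvpz aureb djbi iaz ifeyy ryna caxcm vsb atzkl vhvvr zxu keprt gym
Hunk 5: at line 9 remove [vhvvr] add [rfulb] -> 13 lines: qvvpz aureb djbi iaz ifeyy ryna caxcm vsb atzkl rfulb zxu keprt gym
Hunk 6: at line 2 remove [djbi,iaz,ifeyy] add [ihmk] -> 11 lines: qvvpz aureb ihmk ryna caxcm vsb atzkl rfulb zxu keprt gym
Final line 4: ryna

Answer: ryna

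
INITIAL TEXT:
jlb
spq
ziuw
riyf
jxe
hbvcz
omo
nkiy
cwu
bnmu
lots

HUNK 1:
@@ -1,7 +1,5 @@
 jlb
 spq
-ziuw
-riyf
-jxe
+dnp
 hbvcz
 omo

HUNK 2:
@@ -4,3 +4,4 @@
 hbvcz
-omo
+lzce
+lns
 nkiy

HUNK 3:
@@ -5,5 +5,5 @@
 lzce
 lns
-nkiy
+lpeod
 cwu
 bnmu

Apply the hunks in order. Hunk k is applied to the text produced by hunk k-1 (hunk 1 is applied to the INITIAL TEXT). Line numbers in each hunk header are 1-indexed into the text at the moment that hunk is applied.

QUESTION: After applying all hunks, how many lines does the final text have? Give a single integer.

Hunk 1: at line 1 remove [ziuw,riyf,jxe] add [dnp] -> 9 lines: jlb spq dnp hbvcz omo nkiy cwu bnmu lots
Hunk 2: at line 4 remove [omo] add [lzce,lns] -> 10 lines: jlb spq dnp hbvcz lzce lns nkiy cwu bnmu lots
Hunk 3: at line 5 remove [nkiy] add [lpeod] -> 10 lines: jlb spq dnp hbvcz lzce lns lpeod cwu bnmu lots
Final line count: 10

Answer: 10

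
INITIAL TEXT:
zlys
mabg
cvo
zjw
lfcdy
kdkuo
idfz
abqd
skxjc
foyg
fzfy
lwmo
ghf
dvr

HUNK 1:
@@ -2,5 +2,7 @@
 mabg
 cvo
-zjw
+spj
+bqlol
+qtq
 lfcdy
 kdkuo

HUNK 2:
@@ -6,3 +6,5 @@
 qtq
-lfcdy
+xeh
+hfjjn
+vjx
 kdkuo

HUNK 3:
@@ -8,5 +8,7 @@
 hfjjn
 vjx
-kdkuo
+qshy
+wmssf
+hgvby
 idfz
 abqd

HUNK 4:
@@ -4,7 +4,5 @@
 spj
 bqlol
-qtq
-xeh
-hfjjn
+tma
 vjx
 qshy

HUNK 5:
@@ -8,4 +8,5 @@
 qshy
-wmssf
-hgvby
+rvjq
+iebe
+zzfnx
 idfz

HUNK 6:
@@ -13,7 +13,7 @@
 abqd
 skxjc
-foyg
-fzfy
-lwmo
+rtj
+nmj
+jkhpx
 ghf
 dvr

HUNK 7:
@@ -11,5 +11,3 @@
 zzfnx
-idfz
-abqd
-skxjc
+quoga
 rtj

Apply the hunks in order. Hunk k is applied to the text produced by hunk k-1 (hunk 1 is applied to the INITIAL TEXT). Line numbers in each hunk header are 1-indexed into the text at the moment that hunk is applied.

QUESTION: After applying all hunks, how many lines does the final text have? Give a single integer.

Hunk 1: at line 2 remove [zjw] add [spj,bqlol,qtq] -> 16 lines: zlys mabg cvo spj bqlol qtq lfcdy kdkuo idfz abqd skxjc foyg fzfy lwmo ghf dvr
Hunk 2: at line 6 remove [lfcdy] add [xeh,hfjjn,vjx] -> 18 lines: zlys mabg cvo spj bqlol qtq xeh hfjjn vjx kdkuo idfz abqd skxjc foyg fzfy lwmo ghf dvr
Hunk 3: at line 8 remove [kdkuo] add [qshy,wmssf,hgvby] -> 20 lines: zlys mabg cvo spj bqlol qtq xeh hfjjn vjx qshy wmssf hgvby idfz abqd skxjc foyg fzfy lwmo ghf dvr
Hunk 4: at line 4 remove [qtq,xeh,hfjjn] add [tma] -> 18 lines: zlys mabg cvo spj bqlol tma vjx qshy wmssf hgvby idfz abqd skxjc foyg fzfy lwmo ghf dvr
Hunk 5: at line 8 remove [wmssf,hgvby] add [rvjq,iebe,zzfnx] -> 19 lines: zlys mabg cvo spj bqlol tma vjx qshy rvjq iebe zzfnx idfz abqd skxjc foyg fzfy lwmo ghf dvr
Hunk 6: at line 13 remove [foyg,fzfy,lwmo] add [rtj,nmj,jkhpx] -> 19 lines: zlys mabg cvo spj bqlol tma vjx qshy rvjq iebe zzfnx idfz abqd skxjc rtj nmj jkhpx ghf dvr
Hunk 7: at line 11 remove [idfz,abqd,skxjc] add [quoga] -> 17 lines: zlys mabg cvo spj bqlol tma vjx qshy rvjq iebe zzfnx quoga rtj nmj jkhpx ghf dvr
Final line count: 17

Answer: 17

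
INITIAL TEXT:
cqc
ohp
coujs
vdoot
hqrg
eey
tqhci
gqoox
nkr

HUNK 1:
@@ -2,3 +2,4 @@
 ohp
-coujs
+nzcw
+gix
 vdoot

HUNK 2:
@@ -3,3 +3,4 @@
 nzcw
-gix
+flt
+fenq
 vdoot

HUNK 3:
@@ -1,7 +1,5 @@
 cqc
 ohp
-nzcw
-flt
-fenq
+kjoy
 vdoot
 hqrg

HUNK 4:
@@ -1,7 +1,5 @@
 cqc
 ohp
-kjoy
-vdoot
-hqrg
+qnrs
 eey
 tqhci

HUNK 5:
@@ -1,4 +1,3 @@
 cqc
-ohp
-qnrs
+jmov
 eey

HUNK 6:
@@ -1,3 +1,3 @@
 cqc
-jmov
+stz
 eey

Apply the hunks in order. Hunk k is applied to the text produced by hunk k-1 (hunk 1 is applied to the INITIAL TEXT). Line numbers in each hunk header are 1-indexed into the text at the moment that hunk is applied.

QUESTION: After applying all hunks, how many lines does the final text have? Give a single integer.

Hunk 1: at line 2 remove [coujs] add [nzcw,gix] -> 10 lines: cqc ohp nzcw gix vdoot hqrg eey tqhci gqoox nkr
Hunk 2: at line 3 remove [gix] add [flt,fenq] -> 11 lines: cqc ohp nzcw flt fenq vdoot hqrg eey tqhci gqoox nkr
Hunk 3: at line 1 remove [nzcw,flt,fenq] add [kjoy] -> 9 lines: cqc ohp kjoy vdoot hqrg eey tqhci gqoox nkr
Hunk 4: at line 1 remove [kjoy,vdoot,hqrg] add [qnrs] -> 7 lines: cqc ohp qnrs eey tqhci gqoox nkr
Hunk 5: at line 1 remove [ohp,qnrs] add [jmov] -> 6 lines: cqc jmov eey tqhci gqoox nkr
Hunk 6: at line 1 remove [jmov] add [stz] -> 6 lines: cqc stz eey tqhci gqoox nkr
Final line count: 6

Answer: 6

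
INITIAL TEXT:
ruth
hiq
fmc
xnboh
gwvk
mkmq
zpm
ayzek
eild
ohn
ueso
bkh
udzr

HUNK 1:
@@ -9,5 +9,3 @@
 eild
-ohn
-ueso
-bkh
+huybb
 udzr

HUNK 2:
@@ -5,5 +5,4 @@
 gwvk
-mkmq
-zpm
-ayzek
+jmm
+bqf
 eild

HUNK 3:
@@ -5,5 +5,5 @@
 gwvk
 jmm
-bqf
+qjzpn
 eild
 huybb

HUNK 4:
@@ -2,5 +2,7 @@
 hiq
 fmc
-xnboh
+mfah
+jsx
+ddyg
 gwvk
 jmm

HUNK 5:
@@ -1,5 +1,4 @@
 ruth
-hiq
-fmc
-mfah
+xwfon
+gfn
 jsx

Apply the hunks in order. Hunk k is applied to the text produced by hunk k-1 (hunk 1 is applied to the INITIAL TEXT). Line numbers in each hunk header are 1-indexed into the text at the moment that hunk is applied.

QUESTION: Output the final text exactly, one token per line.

Hunk 1: at line 9 remove [ohn,ueso,bkh] add [huybb] -> 11 lines: ruth hiq fmc xnboh gwvk mkmq zpm ayzek eild huybb udzr
Hunk 2: at line 5 remove [mkmq,zpm,ayzek] add [jmm,bqf] -> 10 lines: ruth hiq fmc xnboh gwvk jmm bqf eild huybb udzr
Hunk 3: at line 5 remove [bqf] add [qjzpn] -> 10 lines: ruth hiq fmc xnboh gwvk jmm qjzpn eild huybb udzr
Hunk 4: at line 2 remove [xnboh] add [mfah,jsx,ddyg] -> 12 lines: ruth hiq fmc mfah jsx ddyg gwvk jmm qjzpn eild huybb udzr
Hunk 5: at line 1 remove [hiq,fmc,mfah] add [xwfon,gfn] -> 11 lines: ruth xwfon gfn jsx ddyg gwvk jmm qjzpn eild huybb udzr

Answer: ruth
xwfon
gfn
jsx
ddyg
gwvk
jmm
qjzpn
eild
huybb
udzr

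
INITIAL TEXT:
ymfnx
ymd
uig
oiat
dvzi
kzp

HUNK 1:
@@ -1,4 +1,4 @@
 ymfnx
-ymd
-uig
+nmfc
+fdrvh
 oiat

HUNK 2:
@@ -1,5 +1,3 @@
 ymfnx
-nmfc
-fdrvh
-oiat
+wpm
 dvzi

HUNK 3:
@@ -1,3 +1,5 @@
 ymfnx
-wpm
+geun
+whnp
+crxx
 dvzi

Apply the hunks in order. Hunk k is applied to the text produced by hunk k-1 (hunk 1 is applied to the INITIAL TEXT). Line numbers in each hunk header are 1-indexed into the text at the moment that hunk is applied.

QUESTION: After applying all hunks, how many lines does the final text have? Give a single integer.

Answer: 6

Derivation:
Hunk 1: at line 1 remove [ymd,uig] add [nmfc,fdrvh] -> 6 lines: ymfnx nmfc fdrvh oiat dvzi kzp
Hunk 2: at line 1 remove [nmfc,fdrvh,oiat] add [wpm] -> 4 lines: ymfnx wpm dvzi kzp
Hunk 3: at line 1 remove [wpm] add [geun,whnp,crxx] -> 6 lines: ymfnx geun whnp crxx dvzi kzp
Final line count: 6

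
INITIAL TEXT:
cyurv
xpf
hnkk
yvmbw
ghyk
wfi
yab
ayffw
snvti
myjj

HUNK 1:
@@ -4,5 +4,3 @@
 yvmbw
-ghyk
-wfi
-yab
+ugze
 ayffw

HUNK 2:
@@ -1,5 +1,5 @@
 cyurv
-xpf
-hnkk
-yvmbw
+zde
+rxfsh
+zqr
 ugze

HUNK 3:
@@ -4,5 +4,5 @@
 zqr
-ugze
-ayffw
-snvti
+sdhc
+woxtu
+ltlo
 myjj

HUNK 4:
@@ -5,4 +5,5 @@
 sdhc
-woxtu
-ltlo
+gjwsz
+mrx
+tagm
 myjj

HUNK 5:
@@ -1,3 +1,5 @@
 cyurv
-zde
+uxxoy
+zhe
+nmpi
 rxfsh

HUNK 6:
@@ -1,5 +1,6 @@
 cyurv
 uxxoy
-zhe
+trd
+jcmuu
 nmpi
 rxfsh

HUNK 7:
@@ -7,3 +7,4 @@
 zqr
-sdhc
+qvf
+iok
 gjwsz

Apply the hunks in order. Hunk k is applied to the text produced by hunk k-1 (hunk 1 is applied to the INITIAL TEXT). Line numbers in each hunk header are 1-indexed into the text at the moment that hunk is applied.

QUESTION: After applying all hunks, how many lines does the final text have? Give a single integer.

Hunk 1: at line 4 remove [ghyk,wfi,yab] add [ugze] -> 8 lines: cyurv xpf hnkk yvmbw ugze ayffw snvti myjj
Hunk 2: at line 1 remove [xpf,hnkk,yvmbw] add [zde,rxfsh,zqr] -> 8 lines: cyurv zde rxfsh zqr ugze ayffw snvti myjj
Hunk 3: at line 4 remove [ugze,ayffw,snvti] add [sdhc,woxtu,ltlo] -> 8 lines: cyurv zde rxfsh zqr sdhc woxtu ltlo myjj
Hunk 4: at line 5 remove [woxtu,ltlo] add [gjwsz,mrx,tagm] -> 9 lines: cyurv zde rxfsh zqr sdhc gjwsz mrx tagm myjj
Hunk 5: at line 1 remove [zde] add [uxxoy,zhe,nmpi] -> 11 lines: cyurv uxxoy zhe nmpi rxfsh zqr sdhc gjwsz mrx tagm myjj
Hunk 6: at line 1 remove [zhe] add [trd,jcmuu] -> 12 lines: cyurv uxxoy trd jcmuu nmpi rxfsh zqr sdhc gjwsz mrx tagm myjj
Hunk 7: at line 7 remove [sdhc] add [qvf,iok] -> 13 lines: cyurv uxxoy trd jcmuu nmpi rxfsh zqr qvf iok gjwsz mrx tagm myjj
Final line count: 13

Answer: 13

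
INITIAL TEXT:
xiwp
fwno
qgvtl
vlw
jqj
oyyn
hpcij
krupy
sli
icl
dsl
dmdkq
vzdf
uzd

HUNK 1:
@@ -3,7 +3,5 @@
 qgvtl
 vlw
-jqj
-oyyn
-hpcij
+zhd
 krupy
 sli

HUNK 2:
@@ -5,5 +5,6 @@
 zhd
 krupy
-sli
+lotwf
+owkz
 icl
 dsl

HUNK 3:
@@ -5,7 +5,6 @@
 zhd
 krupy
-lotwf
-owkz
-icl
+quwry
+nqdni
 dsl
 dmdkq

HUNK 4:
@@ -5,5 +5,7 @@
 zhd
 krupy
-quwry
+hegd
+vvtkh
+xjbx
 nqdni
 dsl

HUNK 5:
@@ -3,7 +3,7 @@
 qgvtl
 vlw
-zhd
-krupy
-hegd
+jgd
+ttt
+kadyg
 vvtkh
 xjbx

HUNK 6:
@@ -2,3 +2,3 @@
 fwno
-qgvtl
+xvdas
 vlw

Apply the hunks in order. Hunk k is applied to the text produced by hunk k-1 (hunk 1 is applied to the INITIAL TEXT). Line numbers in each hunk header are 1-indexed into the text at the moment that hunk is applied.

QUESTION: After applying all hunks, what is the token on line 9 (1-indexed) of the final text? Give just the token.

Answer: xjbx

Derivation:
Hunk 1: at line 3 remove [jqj,oyyn,hpcij] add [zhd] -> 12 lines: xiwp fwno qgvtl vlw zhd krupy sli icl dsl dmdkq vzdf uzd
Hunk 2: at line 5 remove [sli] add [lotwf,owkz] -> 13 lines: xiwp fwno qgvtl vlw zhd krupy lotwf owkz icl dsl dmdkq vzdf uzd
Hunk 3: at line 5 remove [lotwf,owkz,icl] add [quwry,nqdni] -> 12 lines: xiwp fwno qgvtl vlw zhd krupy quwry nqdni dsl dmdkq vzdf uzd
Hunk 4: at line 5 remove [quwry] add [hegd,vvtkh,xjbx] -> 14 lines: xiwp fwno qgvtl vlw zhd krupy hegd vvtkh xjbx nqdni dsl dmdkq vzdf uzd
Hunk 5: at line 3 remove [zhd,krupy,hegd] add [jgd,ttt,kadyg] -> 14 lines: xiwp fwno qgvtl vlw jgd ttt kadyg vvtkh xjbx nqdni dsl dmdkq vzdf uzd
Hunk 6: at line 2 remove [qgvtl] add [xvdas] -> 14 lines: xiwp fwno xvdas vlw jgd ttt kadyg vvtkh xjbx nqdni dsl dmdkq vzdf uzd
Final line 9: xjbx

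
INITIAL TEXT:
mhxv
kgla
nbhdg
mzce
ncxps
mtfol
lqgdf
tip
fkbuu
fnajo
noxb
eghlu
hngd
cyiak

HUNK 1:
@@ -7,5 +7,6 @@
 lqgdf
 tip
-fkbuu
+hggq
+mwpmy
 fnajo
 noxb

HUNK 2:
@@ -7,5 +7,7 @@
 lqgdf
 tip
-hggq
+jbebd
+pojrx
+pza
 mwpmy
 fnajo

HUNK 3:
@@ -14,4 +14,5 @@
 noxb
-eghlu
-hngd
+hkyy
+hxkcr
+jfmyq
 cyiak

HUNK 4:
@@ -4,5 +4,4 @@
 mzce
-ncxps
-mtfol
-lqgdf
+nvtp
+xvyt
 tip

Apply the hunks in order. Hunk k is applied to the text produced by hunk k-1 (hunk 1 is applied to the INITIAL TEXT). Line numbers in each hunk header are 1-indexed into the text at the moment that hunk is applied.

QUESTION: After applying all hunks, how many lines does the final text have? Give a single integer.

Answer: 17

Derivation:
Hunk 1: at line 7 remove [fkbuu] add [hggq,mwpmy] -> 15 lines: mhxv kgla nbhdg mzce ncxps mtfol lqgdf tip hggq mwpmy fnajo noxb eghlu hngd cyiak
Hunk 2: at line 7 remove [hggq] add [jbebd,pojrx,pza] -> 17 lines: mhxv kgla nbhdg mzce ncxps mtfol lqgdf tip jbebd pojrx pza mwpmy fnajo noxb eghlu hngd cyiak
Hunk 3: at line 14 remove [eghlu,hngd] add [hkyy,hxkcr,jfmyq] -> 18 lines: mhxv kgla nbhdg mzce ncxps mtfol lqgdf tip jbebd pojrx pza mwpmy fnajo noxb hkyy hxkcr jfmyq cyiak
Hunk 4: at line 4 remove [ncxps,mtfol,lqgdf] add [nvtp,xvyt] -> 17 lines: mhxv kgla nbhdg mzce nvtp xvyt tip jbebd pojrx pza mwpmy fnajo noxb hkyy hxkcr jfmyq cyiak
Final line count: 17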